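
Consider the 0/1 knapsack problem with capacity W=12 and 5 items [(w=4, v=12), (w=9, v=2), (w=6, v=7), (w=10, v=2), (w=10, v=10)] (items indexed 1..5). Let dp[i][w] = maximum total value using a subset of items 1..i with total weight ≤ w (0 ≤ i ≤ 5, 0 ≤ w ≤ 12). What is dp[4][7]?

12

i\w   0   1   2   3   4   5   6   7   8   9  10  11  12
  0   0   0   0   0   0   0   0   0   0   0   0   0   0
  1   0   0   0   0  12  12  12  12  12  12  12  12  12
  2   0   0   0   0  12  12  12  12  12  12  12  12  12
  3   0   0   0   0  12  12  12  12  12  12  19  19  19
  4   0   0   0   0  12  12  12  12  12  12  19  19  19
  5   0   0   0   0  12  12  12  12  12  12  19  19  19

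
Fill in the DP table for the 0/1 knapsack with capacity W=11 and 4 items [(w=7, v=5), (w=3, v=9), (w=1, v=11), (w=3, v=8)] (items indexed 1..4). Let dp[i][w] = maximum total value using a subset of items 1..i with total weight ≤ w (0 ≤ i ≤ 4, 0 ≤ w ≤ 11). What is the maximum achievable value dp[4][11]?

i\w   0   1   2   3   4   5   6   7   8   9  10  11
  0   0   0   0   0   0   0   0   0   0   0   0   0
  1   0   0   0   0   0   0   0   5   5   5   5   5
  2   0   0   0   9   9   9   9   9   9   9  14  14
  3   0  11  11  11  20  20  20  20  20  20  20  25
  4   0  11  11  11  20  20  20  28  28  28  28  28

28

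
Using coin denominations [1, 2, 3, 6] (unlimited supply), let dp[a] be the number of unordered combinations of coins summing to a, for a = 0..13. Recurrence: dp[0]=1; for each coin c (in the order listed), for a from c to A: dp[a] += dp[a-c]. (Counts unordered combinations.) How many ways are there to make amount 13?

after  coin     0     1     2     3     4     5     6     7     8     9    10    11    12    13
          1     1     1     1     1     1     1     1     1     1     1     1     1     1     1
          2     1     1     2     2     3     3     4     4     5     5     6     6     7     7
          3     1     1     2     3     4     5     7     8    10    12    14    16    19    21
          6     1     1     2     3     4     5     8     9    12    15    18    21    27    30

30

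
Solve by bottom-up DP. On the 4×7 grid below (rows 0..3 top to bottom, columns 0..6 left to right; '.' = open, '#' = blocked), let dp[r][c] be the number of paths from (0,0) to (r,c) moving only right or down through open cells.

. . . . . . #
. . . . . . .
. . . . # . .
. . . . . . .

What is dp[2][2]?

6

r\c   0   1   2   3   4   5   6
  0   1   1   1   1   1   1   0
  1   1   2   3   4   5   6   6
  2   1   3   6  10   0   6  12
  3   1   4  10  20  20  26  38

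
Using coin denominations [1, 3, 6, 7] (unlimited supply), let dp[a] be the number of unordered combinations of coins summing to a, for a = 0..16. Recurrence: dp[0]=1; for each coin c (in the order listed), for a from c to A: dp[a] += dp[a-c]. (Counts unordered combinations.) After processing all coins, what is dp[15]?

17

after  coin     0     1     2     3     4     5     6     7     8     9    10    11    12    13    14    15    16
          1     1     1     1     1     1     1     1     1     1     1     1     1     1     1     1     1     1
          3     1     1     1     2     2     2     3     3     3     4     4     4     5     5     5     6     6
          6     1     1     1     2     2     2     4     4     4     6     6     6     9     9     9    12    12
          7     1     1     1     2     2     2     4     5     5     7     8     8    11    13    14    17    19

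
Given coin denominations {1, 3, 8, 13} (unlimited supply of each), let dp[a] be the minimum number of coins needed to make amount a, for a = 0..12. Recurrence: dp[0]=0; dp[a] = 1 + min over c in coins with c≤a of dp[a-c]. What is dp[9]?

 a  0  1  2  3  4  5  6  7  8  9 10 11 12
dp  0  1  2  1  2  3  2  3  1  2  3  2  3

2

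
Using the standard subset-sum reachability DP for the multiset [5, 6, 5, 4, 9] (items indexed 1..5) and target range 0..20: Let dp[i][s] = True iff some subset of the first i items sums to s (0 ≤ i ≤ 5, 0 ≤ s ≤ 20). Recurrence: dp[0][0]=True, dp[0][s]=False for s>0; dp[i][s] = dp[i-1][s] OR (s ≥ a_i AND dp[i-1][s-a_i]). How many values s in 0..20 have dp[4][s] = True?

11

i\s   0   1   2   3   4   5   6   7   8   9  10  11  12  13  14  15  16  17  18  19  20
  0   T   F   F   F   F   F   F   F   F   F   F   F   F   F   F   F   F   F   F   F   F
  1   T   F   F   F   F   T   F   F   F   F   F   F   F   F   F   F   F   F   F   F   F
  2   T   F   F   F   F   T   T   F   F   F   F   T   F   F   F   F   F   F   F   F   F
  3   T   F   F   F   F   T   T   F   F   F   T   T   F   F   F   F   T   F   F   F   F
  4   T   F   F   F   T   T   T   F   F   T   T   T   F   F   T   T   T   F   F   F   T
  5   T   F   F   F   T   T   T   F   F   T   T   T   F   T   T   T   T   F   T   T   T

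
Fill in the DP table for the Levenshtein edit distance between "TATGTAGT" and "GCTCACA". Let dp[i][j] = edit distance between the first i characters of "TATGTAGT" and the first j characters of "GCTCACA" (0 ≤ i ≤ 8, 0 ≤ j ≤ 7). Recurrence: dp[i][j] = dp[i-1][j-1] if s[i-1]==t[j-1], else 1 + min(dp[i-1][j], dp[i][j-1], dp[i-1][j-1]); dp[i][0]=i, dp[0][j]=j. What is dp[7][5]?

   ''  G  C  T  C  A  C  A
''  0  1  2  3  4  5  6  7
 T  1  1  2  2  3  4  5  6
 A  2  2  2  3  3  3  4  5
 T  3  3  3  2  3  4  4  5
 G  4  3  4  3  3  4  5  5
 T  5  4  4  4  4  4  5  6
 A  6  5  5  5  5  4  5  5
 G  7  6  6  6  6  5  5  6
 T  8  7  7  6  7  6  6  6

5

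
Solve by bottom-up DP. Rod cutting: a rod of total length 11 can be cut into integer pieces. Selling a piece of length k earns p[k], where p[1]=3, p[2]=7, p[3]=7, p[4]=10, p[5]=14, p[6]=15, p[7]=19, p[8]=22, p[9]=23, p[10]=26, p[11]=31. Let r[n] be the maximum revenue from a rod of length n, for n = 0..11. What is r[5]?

   n    0    1    2    3    4    5    6    7    8    9   10   11
r[n]    0    3    7   10   14   17   21   24   28   31   35   38

17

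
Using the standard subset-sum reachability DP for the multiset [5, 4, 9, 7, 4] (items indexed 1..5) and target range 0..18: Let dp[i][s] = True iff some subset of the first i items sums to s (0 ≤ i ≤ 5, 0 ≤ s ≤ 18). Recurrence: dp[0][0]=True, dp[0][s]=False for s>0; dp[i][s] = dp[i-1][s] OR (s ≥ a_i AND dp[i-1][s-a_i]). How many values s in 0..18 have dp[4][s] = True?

11

i\s   0   1   2   3   4   5   6   7   8   9  10  11  12  13  14  15  16  17  18
  0   T   F   F   F   F   F   F   F   F   F   F   F   F   F   F   F   F   F   F
  1   T   F   F   F   F   T   F   F   F   F   F   F   F   F   F   F   F   F   F
  2   T   F   F   F   T   T   F   F   F   T   F   F   F   F   F   F   F   F   F
  3   T   F   F   F   T   T   F   F   F   T   F   F   F   T   T   F   F   F   T
  4   T   F   F   F   T   T   F   T   F   T   F   T   T   T   T   F   T   F   T
  5   T   F   F   F   T   T   F   T   T   T   F   T   T   T   T   T   T   T   T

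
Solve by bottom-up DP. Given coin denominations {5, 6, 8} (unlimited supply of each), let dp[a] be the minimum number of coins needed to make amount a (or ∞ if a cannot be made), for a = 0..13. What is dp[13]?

 a  0  1  2  3  4  5  6  7  8  9 10 11 12 13
dp  0  -  -  -  -  1  1  -  1  -  2  2  2  2
(- denotes ∞ / unreachable)

2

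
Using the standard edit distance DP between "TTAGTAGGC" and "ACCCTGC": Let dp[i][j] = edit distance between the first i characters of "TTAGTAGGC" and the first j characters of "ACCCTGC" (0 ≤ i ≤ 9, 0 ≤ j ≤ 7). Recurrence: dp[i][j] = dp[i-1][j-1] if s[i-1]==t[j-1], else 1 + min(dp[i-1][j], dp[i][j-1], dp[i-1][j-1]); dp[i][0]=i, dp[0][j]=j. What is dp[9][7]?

   ''  A  C  C  C  T  G  C
''  0  1  2  3  4  5  6  7
 T  1  1  2  3  4  4  5  6
 T  2  2  2  3  4  4  5  6
 A  3  2  3  3  4  5  5  6
 G  4  3  3  4  4  5  5  6
 T  5  4  4  4  5  4  5  6
 A  6  5  5  5  5  5  5  6
 G  7  6  6  6  6  6  5  6
 G  8  7  7  7  7  7  6  6
 C  9  8  7  7  7  8  7  6

6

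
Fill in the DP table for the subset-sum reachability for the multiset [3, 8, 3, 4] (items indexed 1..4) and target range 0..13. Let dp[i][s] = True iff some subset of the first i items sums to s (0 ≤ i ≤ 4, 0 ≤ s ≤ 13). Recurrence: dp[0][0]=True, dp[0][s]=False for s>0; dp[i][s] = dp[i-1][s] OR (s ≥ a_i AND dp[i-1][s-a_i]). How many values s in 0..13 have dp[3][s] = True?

5

i\s   0   1   2   3   4   5   6   7   8   9  10  11  12  13
  0   T   F   F   F   F   F   F   F   F   F   F   F   F   F
  1   T   F   F   T   F   F   F   F   F   F   F   F   F   F
  2   T   F   F   T   F   F   F   F   T   F   F   T   F   F
  3   T   F   F   T   F   F   T   F   T   F   F   T   F   F
  4   T   F   F   T   T   F   T   T   T   F   T   T   T   F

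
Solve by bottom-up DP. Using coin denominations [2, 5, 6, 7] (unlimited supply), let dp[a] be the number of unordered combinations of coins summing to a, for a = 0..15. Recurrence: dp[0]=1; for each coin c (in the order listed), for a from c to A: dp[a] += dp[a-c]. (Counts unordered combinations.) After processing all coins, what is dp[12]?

5

after  coin     0     1     2     3     4     5     6     7     8     9    10    11    12    13    14    15
          2     1     0     1     0     1     0     1     0     1     0     1     0     1     0     1     0
          5     1     0     1     0     1     1     1     1     1     1     2     1     2     1     2     2
          6     1     0     1     0     1     1     2     1     2     1     3     2     4     2     4     3
          7     1     0     1     0     1     1     2     2     2     2     3     3     5     4     6     5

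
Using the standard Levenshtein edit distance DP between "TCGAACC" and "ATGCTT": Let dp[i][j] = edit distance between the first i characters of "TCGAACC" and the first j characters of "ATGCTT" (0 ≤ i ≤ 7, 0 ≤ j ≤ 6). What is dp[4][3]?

   ''  A  T  G  C  T  T
''  0  1  2  3  4  5  6
 T  1  1  1  2  3  4  5
 C  2  2  2  2  2  3  4
 G  3  3  3  2  3  3  4
 A  4  3  4  3  3  4  4
 A  5  4  4  4  4  4  5
 C  6  5  5  5  4  5  5
 C  7  6  6  6  5  5  6

3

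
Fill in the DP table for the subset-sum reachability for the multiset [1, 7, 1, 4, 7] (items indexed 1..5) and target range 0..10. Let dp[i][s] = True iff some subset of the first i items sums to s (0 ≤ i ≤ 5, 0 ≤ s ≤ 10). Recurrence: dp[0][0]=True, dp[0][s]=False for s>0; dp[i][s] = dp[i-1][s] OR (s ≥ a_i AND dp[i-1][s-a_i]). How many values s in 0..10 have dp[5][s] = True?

9

i\s   0   1   2   3   4   5   6   7   8   9  10
  0   T   F   F   F   F   F   F   F   F   F   F
  1   T   T   F   F   F   F   F   F   F   F   F
  2   T   T   F   F   F   F   F   T   T   F   F
  3   T   T   T   F   F   F   F   T   T   T   F
  4   T   T   T   F   T   T   T   T   T   T   F
  5   T   T   T   F   T   T   T   T   T   T   F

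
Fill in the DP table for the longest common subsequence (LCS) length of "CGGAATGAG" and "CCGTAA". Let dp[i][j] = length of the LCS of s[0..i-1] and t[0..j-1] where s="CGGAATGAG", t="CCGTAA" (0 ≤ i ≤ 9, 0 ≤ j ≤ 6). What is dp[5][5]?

3

   ''  C  C  G  T  A  A
''  0  0  0  0  0  0  0
 C  0  1  1  1  1  1  1
 G  0  1  1  2  2  2  2
 G  0  1  1  2  2  2  2
 A  0  1  1  2  2  3  3
 A  0  1  1  2  2  3  4
 T  0  1  1  2  3  3  4
 G  0  1  1  2  3  3  4
 A  0  1  1  2  3  4  4
 G  0  1  1  2  3  4  4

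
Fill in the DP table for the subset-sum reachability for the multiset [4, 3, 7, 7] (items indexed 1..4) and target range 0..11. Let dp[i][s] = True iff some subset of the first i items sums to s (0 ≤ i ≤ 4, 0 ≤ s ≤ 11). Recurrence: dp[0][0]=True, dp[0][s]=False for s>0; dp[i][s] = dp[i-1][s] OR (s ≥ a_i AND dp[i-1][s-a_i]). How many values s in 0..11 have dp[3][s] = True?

i\s   0   1   2   3   4   5   6   7   8   9  10  11
  0   T   F   F   F   F   F   F   F   F   F   F   F
  1   T   F   F   F   T   F   F   F   F   F   F   F
  2   T   F   F   T   T   F   F   T   F   F   F   F
  3   T   F   F   T   T   F   F   T   F   F   T   T
  4   T   F   F   T   T   F   F   T   F   F   T   T

6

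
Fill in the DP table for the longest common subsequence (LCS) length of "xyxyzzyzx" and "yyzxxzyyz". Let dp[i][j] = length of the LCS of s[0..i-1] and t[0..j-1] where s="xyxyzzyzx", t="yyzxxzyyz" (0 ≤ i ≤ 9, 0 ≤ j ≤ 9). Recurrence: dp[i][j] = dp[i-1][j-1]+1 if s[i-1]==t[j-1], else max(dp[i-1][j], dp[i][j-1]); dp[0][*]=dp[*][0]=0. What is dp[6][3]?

3

   ''  y  y  z  x  x  z  y  y  z
''  0  0  0  0  0  0  0  0  0  0
 x  0  0  0  0  1  1  1  1  1  1
 y  0  1  1  1  1  1  1  2  2  2
 x  0  1  1  1  2  2  2  2  2  2
 y  0  1  2  2  2  2  2  3  3  3
 z  0  1  2  3  3  3  3  3  3  4
 z  0  1  2  3  3  3  4  4  4  4
 y  0  1  2  3  3  3  4  5  5  5
 z  0  1  2  3  3  3  4  5  5  6
 x  0  1  2  3  4  4  4  5  5  6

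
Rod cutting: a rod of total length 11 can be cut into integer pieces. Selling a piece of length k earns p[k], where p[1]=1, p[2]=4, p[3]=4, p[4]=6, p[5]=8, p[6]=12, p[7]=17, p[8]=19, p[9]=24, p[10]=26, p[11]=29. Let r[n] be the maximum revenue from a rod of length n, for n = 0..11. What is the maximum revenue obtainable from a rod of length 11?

   n    0    1    2    3    4    5    6    7    8    9   10   11
r[n]    0    1    4    5    8    9   12   17   19   24   26   29

29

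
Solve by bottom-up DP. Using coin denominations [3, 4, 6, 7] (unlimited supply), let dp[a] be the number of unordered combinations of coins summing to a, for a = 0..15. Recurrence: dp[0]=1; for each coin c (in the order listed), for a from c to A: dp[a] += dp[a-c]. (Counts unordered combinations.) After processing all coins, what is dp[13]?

4

after  coin     0     1     2     3     4     5     6     7     8     9    10    11    12    13    14    15
          3     1     0     0     1     0     0     1     0     0     1     0     0     1     0     0     1
          4     1     0     0     1     1     0     1     1     1     1     1     1     2     1     1     2
          6     1     0     0     1     1     0     2     1     1     2     2     1     4     2     2     4
          7     1     0     0     1     1     0     2     2     1     2     3     2     4     4     4     5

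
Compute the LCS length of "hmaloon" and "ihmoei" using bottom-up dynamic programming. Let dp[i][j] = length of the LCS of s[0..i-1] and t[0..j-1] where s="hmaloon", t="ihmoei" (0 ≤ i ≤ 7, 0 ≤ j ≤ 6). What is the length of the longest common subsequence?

3

   ''  i  h  m  o  e  i
''  0  0  0  0  0  0  0
 h  0  0  1  1  1  1  1
 m  0  0  1  2  2  2  2
 a  0  0  1  2  2  2  2
 l  0  0  1  2  2  2  2
 o  0  0  1  2  3  3  3
 o  0  0  1  2  3  3  3
 n  0  0  1  2  3  3  3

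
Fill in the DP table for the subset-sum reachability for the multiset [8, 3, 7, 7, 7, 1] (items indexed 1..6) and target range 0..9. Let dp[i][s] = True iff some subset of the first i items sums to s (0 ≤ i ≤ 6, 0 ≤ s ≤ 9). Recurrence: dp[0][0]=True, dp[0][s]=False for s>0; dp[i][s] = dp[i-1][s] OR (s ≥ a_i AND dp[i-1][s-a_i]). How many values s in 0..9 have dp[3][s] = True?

4

i\s   0   1   2   3   4   5   6   7   8   9
  0   T   F   F   F   F   F   F   F   F   F
  1   T   F   F   F   F   F   F   F   T   F
  2   T   F   F   T   F   F   F   F   T   F
  3   T   F   F   T   F   F   F   T   T   F
  4   T   F   F   T   F   F   F   T   T   F
  5   T   F   F   T   F   F   F   T   T   F
  6   T   T   F   T   T   F   F   T   T   T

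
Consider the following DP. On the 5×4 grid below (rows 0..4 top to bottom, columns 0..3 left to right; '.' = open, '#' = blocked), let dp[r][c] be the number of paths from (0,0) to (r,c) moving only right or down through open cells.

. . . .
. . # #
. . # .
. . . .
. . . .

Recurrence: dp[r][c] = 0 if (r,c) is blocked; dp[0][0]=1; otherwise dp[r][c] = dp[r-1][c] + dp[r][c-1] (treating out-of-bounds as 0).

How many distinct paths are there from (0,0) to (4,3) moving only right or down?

13

r\c   0   1   2   3
  0   1   1   1   1
  1   1   2   0   0
  2   1   3   0   0
  3   1   4   4   4
  4   1   5   9  13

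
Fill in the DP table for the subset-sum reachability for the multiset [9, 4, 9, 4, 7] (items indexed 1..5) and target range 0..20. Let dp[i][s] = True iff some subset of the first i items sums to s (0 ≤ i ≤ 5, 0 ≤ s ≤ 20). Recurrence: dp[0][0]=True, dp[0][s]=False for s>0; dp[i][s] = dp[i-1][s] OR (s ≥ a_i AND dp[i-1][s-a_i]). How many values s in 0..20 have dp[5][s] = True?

i\s   0   1   2   3   4   5   6   7   8   9  10  11  12  13  14  15  16  17  18  19  20
  0   T   F   F   F   F   F   F   F   F   F   F   F   F   F   F   F   F   F   F   F   F
  1   T   F   F   F   F   F   F   F   F   T   F   F   F   F   F   F   F   F   F   F   F
  2   T   F   F   F   T   F   F   F   F   T   F   F   F   T   F   F   F   F   F   F   F
  3   T   F   F   F   T   F   F   F   F   T   F   F   F   T   F   F   F   F   T   F   F
  4   T   F   F   F   T   F   F   F   T   T   F   F   F   T   F   F   F   T   T   F   F
  5   T   F   F   F   T   F   F   T   T   T   F   T   F   T   F   T   T   T   T   F   T

12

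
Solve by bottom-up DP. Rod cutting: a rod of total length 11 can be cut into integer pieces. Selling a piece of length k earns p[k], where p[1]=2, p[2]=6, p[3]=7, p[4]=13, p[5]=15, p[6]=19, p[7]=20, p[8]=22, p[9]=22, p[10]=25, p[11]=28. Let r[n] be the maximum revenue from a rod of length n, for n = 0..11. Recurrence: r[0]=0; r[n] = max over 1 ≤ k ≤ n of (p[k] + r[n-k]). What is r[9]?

   n    0    1    2    3    4    5    6    7    8    9   10   11
r[n]    0    2    6    8   13   15   19   21   26   28   32   34

28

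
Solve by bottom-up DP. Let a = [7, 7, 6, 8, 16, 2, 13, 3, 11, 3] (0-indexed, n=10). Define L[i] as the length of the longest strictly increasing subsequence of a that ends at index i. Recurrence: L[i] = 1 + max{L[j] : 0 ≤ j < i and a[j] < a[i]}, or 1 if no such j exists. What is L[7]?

2

   i    0    1    2    3    4    5    6    7    8    9
a[i]    7    7    6    8   16    2   13    3   11    3
L[i]    1    1    1    2    3    1    3    2    3    2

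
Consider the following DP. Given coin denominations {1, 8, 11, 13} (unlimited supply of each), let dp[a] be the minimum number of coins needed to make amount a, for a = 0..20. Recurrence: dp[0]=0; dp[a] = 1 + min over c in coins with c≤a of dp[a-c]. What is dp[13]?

1

 a  0  1  2  3  4  5  6  7  8  9 10 11 12 13 14 15 16 17 18 19 20
dp  0  1  2  3  4  5  6  7  1  2  3  1  2  1  2  3  2  3  4  2  3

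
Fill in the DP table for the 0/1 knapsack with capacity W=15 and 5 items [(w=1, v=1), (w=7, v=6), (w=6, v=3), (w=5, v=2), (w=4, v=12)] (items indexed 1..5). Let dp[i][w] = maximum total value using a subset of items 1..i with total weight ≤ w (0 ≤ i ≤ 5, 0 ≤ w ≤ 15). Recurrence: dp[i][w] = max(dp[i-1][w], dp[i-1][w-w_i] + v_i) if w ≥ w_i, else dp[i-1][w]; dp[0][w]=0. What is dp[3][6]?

3

i\w   0   1   2   3   4   5   6   7   8   9  10  11  12  13  14  15
  0   0   0   0   0   0   0   0   0   0   0   0   0   0   0   0   0
  1   0   1   1   1   1   1   1   1   1   1   1   1   1   1   1   1
  2   0   1   1   1   1   1   1   6   7   7   7   7   7   7   7   7
  3   0   1   1   1   1   1   3   6   7   7   7   7   7   9  10  10
  4   0   1   1   1   1   2   3   6   7   7   7   7   8   9  10  10
  5   0   1   1   1  12  13  13  13  13  14  15  18  19  19  19  19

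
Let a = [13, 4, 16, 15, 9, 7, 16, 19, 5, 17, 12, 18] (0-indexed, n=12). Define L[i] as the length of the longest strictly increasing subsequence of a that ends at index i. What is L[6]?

3

   i    0    1    2    3    4    5    6    7    8    9   10   11
a[i]   13    4   16   15    9    7   16   19    5   17   12   18
L[i]    1    1    2    2    2    2    3    4    2    4    3    5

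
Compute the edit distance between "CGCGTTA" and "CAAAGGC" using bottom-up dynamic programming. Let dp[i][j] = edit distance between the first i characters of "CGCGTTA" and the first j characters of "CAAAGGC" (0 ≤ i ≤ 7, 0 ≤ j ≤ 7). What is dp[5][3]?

4

   ''  C  A  A  A  G  G  C
''  0  1  2  3  4  5  6  7
 C  1  0  1  2  3  4  5  6
 G  2  1  1  2  3  3  4  5
 C  3  2  2  2  3  4  4  4
 G  4  3  3  3  3  3  4  5
 T  5  4  4  4  4  4  4  5
 T  6  5  5  5  5  5  5  5
 A  7  6  5  5  5  6  6  6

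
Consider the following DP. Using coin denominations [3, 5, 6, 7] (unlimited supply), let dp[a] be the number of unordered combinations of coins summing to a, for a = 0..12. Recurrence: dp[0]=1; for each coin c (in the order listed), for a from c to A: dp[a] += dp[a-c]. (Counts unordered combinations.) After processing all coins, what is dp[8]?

1

after  coin     0     1     2     3     4     5     6     7     8     9    10    11    12
          3     1     0     0     1     0     0     1     0     0     1     0     0     1
          5     1     0     0     1     0     1     1     0     1     1     1     1     1
          6     1     0     0     1     0     1     2     0     1     2     1     2     3
          7     1     0     0     1     0     1     2     1     1     2     2     2     4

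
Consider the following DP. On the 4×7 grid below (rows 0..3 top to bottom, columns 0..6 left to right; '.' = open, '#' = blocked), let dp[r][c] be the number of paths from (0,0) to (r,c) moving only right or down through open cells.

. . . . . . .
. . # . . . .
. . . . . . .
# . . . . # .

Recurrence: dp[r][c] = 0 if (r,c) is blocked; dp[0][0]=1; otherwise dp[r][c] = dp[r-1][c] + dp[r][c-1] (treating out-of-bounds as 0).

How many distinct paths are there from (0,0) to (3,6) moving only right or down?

13

r\c   0   1   2   3   4   5   6
  0   1   1   1   1   1   1   1
  1   1   2   0   1   2   3   4
  2   1   3   3   4   6   9  13
  3   0   3   6  10  16   0  13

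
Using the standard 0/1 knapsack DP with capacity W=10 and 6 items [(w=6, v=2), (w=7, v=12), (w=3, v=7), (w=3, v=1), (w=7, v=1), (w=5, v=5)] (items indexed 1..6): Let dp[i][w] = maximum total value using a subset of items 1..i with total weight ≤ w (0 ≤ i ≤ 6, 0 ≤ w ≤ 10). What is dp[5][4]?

i\w   0   1   2   3   4   5   6   7   8   9  10
  0   0   0   0   0   0   0   0   0   0   0   0
  1   0   0   0   0   0   0   2   2   2   2   2
  2   0   0   0   0   0   0   2  12  12  12  12
  3   0   0   0   7   7   7   7  12  12  12  19
  4   0   0   0   7   7   7   8  12  12  12  19
  5   0   0   0   7   7   7   8  12  12  12  19
  6   0   0   0   7   7   7   8  12  12  12  19

7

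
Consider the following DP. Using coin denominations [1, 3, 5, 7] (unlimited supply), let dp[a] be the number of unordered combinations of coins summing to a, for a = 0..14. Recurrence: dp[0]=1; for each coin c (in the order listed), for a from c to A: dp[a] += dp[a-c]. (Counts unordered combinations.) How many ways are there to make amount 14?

16

after  coin     0     1     2     3     4     5     6     7     8     9    10    11    12    13    14
          1     1     1     1     1     1     1     1     1     1     1     1     1     1     1     1
          3     1     1     1     2     2     2     3     3     3     4     4     4     5     5     5
          5     1     1     1     2     2     3     4     4     5     6     7     8     9    10    11
          7     1     1     1     2     2     3     4     5     6     7     9    10    12    14    16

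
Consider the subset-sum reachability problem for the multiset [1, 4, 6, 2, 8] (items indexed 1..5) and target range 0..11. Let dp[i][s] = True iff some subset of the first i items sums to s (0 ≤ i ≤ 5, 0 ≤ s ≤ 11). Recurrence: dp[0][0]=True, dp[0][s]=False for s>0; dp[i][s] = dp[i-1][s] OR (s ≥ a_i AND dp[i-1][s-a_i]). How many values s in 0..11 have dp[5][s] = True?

12

i\s   0   1   2   3   4   5   6   7   8   9  10  11
  0   T   F   F   F   F   F   F   F   F   F   F   F
  1   T   T   F   F   F   F   F   F   F   F   F   F
  2   T   T   F   F   T   T   F   F   F   F   F   F
  3   T   T   F   F   T   T   T   T   F   F   T   T
  4   T   T   T   T   T   T   T   T   T   T   T   T
  5   T   T   T   T   T   T   T   T   T   T   T   T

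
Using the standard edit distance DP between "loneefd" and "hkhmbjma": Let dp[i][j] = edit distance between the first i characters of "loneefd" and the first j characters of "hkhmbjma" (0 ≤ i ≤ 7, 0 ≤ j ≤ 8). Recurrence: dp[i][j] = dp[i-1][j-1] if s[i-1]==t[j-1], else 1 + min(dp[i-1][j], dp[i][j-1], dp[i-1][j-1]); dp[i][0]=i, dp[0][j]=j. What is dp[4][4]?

4

   ''  h  k  h  m  b  j  m  a
''  0  1  2  3  4  5  6  7  8
 l  1  1  2  3  4  5  6  7  8
 o  2  2  2  3  4  5  6  7  8
 n  3  3  3  3  4  5  6  7  8
 e  4  4  4  4  4  5  6  7  8
 e  5  5  5  5  5  5  6  7  8
 f  6  6  6  6  6  6  6  7  8
 d  7  7  7  7  7  7  7  7  8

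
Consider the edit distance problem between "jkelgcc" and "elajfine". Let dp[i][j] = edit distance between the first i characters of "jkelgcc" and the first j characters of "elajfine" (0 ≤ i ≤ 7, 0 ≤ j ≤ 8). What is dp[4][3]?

   ''  e  l  a  j  f  i  n  e
''  0  1  2  3  4  5  6  7  8
 j  1  1  2  3  3  4  5  6  7
 k  2  2  2  3  4  4  5  6  7
 e  3  2  3  3  4  5  5  6  6
 l  4  3  2  3  4  5  6  6  7
 g  5  4  3  3  4  5  6  7  7
 c  6  5  4  4  4  5  6  7  8
 c  7  6  5  5  5  5  6  7  8

3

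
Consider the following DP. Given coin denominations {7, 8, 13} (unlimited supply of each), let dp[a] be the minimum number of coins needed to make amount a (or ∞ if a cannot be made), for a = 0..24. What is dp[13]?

 a  0  1  2  3  4  5  6  7  8  9 10 11 12 13 14 15 16 17 18 19 20 21 22 23 24
dp  0  -  -  -  -  -  -  1  1  -  -  -  -  1  2  2  2  -  -  -  2  2  3  3  3
(- denotes ∞ / unreachable)

1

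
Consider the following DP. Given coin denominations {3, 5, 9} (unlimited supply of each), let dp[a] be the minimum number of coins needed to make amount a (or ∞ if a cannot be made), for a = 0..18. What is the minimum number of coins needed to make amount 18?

2

 a  0  1  2  3  4  5  6  7  8  9 10 11 12 13 14 15 16 17 18
dp  0  -  -  1  -  1  2  -  2  1  2  3  2  3  2  3  4  3  2
(- denotes ∞ / unreachable)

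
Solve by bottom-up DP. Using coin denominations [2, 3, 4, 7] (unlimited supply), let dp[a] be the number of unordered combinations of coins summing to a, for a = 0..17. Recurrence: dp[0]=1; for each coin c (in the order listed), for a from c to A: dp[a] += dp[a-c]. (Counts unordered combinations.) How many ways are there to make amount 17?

after  coin     0     1     2     3     4     5     6     7     8     9    10    11    12    13    14    15    16    17
          2     1     0     1     0     1     0     1     0     1     0     1     0     1     0     1     0     1     0
          3     1     0     1     1     1     1     2     1     2     2     2     2     3     2     3     3     3     3
          4     1     0     1     1     2     1     3     2     4     3     5     4     7     5     8     7    10     8
          7     1     0     1     1     2     1     3     3     4     4     6     6     8     8    11    11    14    14

14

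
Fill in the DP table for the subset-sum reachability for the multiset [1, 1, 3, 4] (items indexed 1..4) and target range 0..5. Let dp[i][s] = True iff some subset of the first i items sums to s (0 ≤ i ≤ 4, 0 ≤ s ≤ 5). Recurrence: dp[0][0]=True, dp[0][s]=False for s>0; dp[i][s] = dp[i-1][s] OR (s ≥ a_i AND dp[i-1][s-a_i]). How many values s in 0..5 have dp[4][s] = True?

i\s   0   1   2   3   4   5
  0   T   F   F   F   F   F
  1   T   T   F   F   F   F
  2   T   T   T   F   F   F
  3   T   T   T   T   T   T
  4   T   T   T   T   T   T

6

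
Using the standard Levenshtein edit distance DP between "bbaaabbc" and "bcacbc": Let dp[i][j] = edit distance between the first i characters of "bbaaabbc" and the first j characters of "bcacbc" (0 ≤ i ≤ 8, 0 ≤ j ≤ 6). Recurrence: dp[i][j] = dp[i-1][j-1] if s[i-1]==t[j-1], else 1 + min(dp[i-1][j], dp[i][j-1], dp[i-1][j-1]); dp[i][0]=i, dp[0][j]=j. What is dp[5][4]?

3

   ''  b  c  a  c  b  c
''  0  1  2  3  4  5  6
 b  1  0  1  2  3  4  5
 b  2  1  1  2  3  3  4
 a  3  2  2  1  2  3  4
 a  4  3  3  2  2  3  4
 a  5  4  4  3  3  3  4
 b  6  5  5  4  4  3  4
 b  7  6  6  5  5  4  4
 c  8  7  6  6  5  5  4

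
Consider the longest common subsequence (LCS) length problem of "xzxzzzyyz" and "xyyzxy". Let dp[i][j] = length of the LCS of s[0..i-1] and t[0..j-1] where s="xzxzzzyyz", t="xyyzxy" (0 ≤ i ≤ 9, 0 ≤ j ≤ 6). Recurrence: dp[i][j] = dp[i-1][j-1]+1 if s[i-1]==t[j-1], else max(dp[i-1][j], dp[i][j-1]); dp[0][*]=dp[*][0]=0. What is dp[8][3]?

   ''  x  y  y  z  x  y
''  0  0  0  0  0  0  0
 x  0  1  1  1  1  1  1
 z  0  1  1  1  2  2  2
 x  0  1  1  1  2  3  3
 z  0  1  1  1  2  3  3
 z  0  1  1  1  2  3  3
 z  0  1  1  1  2  3  3
 y  0  1  2  2  2  3  4
 y  0  1  2  3  3  3  4
 z  0  1  2  3  4  4  4

3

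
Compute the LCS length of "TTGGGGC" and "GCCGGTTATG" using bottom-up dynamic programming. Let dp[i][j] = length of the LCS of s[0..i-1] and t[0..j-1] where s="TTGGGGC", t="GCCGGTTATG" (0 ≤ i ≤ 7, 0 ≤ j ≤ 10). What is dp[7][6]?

   ''  G  C  C  G  G  T  T  A  T  G
''  0  0  0  0  0  0  0  0  0  0  0
 T  0  0  0  0  0  0  1  1  1  1  1
 T  0  0  0  0  0  0  1  2  2  2  2
 G  0  1  1  1  1  1  1  2  2  2  3
 G  0  1  1  1  2  2  2  2  2  2  3
 G  0  1  1  1  2  3  3  3  3  3  3
 G  0  1  1  1  2  3  3  3  3  3  4
 C  0  1  2  2  2  3  3  3  3  3  4

3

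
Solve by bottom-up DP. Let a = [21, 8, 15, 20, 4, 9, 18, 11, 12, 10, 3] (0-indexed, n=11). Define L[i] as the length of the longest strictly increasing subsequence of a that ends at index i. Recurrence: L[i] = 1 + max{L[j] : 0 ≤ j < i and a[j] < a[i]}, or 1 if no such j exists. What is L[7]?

3

   i    0    1    2    3    4    5    6    7    8    9   10
a[i]   21    8   15   20    4    9   18   11   12   10    3
L[i]    1    1    2    3    1    2    3    3    4    3    1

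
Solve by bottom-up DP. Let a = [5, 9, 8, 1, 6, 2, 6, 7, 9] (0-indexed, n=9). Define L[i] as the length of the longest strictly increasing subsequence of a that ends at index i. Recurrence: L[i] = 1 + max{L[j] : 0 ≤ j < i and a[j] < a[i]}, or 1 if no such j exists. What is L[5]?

   i    0    1    2    3    4    5    6    7    8
a[i]    5    9    8    1    6    2    6    7    9
L[i]    1    2    2    1    2    2    3    4    5

2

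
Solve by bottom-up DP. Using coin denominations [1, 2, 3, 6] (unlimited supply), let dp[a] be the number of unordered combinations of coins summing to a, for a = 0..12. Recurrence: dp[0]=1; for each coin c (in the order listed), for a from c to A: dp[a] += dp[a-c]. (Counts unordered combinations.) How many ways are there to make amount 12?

after  coin     0     1     2     3     4     5     6     7     8     9    10    11    12
          1     1     1     1     1     1     1     1     1     1     1     1     1     1
          2     1     1     2     2     3     3     4     4     5     5     6     6     7
          3     1     1     2     3     4     5     7     8    10    12    14    16    19
          6     1     1     2     3     4     5     8     9    12    15    18    21    27

27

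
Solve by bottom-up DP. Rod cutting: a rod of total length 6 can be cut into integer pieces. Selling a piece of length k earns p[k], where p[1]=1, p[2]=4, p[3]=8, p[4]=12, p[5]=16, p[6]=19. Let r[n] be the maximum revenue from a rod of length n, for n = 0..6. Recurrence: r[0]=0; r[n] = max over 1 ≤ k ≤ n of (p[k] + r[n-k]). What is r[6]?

19

   n    0    1    2    3    4    5    6
r[n]    0    1    4    8   12   16   19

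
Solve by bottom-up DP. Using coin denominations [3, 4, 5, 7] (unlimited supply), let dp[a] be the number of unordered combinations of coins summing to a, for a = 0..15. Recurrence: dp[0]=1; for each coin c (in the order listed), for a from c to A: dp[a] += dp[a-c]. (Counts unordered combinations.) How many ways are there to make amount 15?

6

after  coin     0     1     2     3     4     5     6     7     8     9    10    11    12    13    14    15
          3     1     0     0     1     0     0     1     0     0     1     0     0     1     0     0     1
          4     1     0     0     1     1     0     1     1     1     1     1     1     2     1     1     2
          5     1     0     0     1     1     1     1     1     2     2     2     2     3     3     3     4
          7     1     0     0     1     1     1     1     2     2     2     3     3     4     4     5     6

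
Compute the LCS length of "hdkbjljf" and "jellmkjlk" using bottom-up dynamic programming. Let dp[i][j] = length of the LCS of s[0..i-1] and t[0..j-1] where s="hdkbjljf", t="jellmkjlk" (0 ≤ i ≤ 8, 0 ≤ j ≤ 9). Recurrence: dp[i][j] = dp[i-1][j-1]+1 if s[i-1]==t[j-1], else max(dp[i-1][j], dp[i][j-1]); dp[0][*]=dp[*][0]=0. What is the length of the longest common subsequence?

3

   ''  j  e  l  l  m  k  j  l  k
''  0  0  0  0  0  0  0  0  0  0
 h  0  0  0  0  0  0  0  0  0  0
 d  0  0  0  0  0  0  0  0  0  0
 k  0  0  0  0  0  0  1  1  1  1
 b  0  0  0  0  0  0  1  1  1  1
 j  0  1  1  1  1  1  1  2  2  2
 l  0  1  1  2  2  2  2  2  3  3
 j  0  1  1  2  2  2  2  3  3  3
 f  0  1  1  2  2  2  2  3  3  3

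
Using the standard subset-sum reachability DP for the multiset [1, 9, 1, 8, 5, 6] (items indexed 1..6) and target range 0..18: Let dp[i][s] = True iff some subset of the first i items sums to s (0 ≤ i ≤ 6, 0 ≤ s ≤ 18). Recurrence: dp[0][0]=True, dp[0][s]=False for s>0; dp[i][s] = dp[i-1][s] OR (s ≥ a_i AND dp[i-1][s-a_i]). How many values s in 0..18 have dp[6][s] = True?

17

i\s   0   1   2   3   4   5   6   7   8   9  10  11  12  13  14  15  16  17  18
  0   T   F   F   F   F   F   F   F   F   F   F   F   F   F   F   F   F   F   F
  1   T   T   F   F   F   F   F   F   F   F   F   F   F   F   F   F   F   F   F
  2   T   T   F   F   F   F   F   F   F   T   T   F   F   F   F   F   F   F   F
  3   T   T   T   F   F   F   F   F   F   T   T   T   F   F   F   F   F   F   F
  4   T   T   T   F   F   F   F   F   T   T   T   T   F   F   F   F   F   T   T
  5   T   T   T   F   F   T   T   T   T   T   T   T   F   T   T   T   T   T   T
  6   T   T   T   F   F   T   T   T   T   T   T   T   T   T   T   T   T   T   T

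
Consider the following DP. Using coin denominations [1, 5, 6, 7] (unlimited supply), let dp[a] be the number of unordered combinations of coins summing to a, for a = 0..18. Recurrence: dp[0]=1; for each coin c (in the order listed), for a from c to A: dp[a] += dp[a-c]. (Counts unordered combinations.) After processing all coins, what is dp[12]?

8

after  coin     0     1     2     3     4     5     6     7     8     9    10    11    12    13    14    15    16    17    18
          1     1     1     1     1     1     1     1     1     1     1     1     1     1     1     1     1     1     1     1
          5     1     1     1     1     1     2     2     2     2     2     3     3     3     3     3     4     4     4     4
          6     1     1     1     1     1     2     3     3     3     3     4     5     6     6     6     7     8     9    10
          7     1     1     1     1     1     2     3     4     4     4     5     6     8     9    10    11    12    14    16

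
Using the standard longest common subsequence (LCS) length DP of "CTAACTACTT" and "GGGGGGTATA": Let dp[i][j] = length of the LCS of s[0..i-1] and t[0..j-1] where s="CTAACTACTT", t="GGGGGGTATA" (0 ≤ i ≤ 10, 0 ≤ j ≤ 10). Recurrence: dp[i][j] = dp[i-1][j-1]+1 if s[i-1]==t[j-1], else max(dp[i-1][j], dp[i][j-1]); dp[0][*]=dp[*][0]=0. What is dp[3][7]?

   ''  G  G  G  G  G  G  T  A  T  A
''  0  0  0  0  0  0  0  0  0  0  0
 C  0  0  0  0  0  0  0  0  0  0  0
 T  0  0  0  0  0  0  0  1  1  1  1
 A  0  0  0  0  0  0  0  1  2  2  2
 A  0  0  0  0  0  0  0  1  2  2  3
 C  0  0  0  0  0  0  0  1  2  2  3
 T  0  0  0  0  0  0  0  1  2  3  3
 A  0  0  0  0  0  0  0  1  2  3  4
 C  0  0  0  0  0  0  0  1  2  3  4
 T  0  0  0  0  0  0  0  1  2  3  4
 T  0  0  0  0  0  0  0  1  2  3  4

1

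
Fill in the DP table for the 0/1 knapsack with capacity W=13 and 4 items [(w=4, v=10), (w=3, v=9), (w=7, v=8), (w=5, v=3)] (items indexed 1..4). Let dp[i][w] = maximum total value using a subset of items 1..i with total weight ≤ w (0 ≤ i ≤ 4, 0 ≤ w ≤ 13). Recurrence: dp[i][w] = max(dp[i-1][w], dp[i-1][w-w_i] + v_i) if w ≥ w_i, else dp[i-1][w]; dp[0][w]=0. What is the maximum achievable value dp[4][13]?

i\w   0   1   2   3   4   5   6   7   8   9  10  11  12  13
  0   0   0   0   0   0   0   0   0   0   0   0   0   0   0
  1   0   0   0   0  10  10  10  10  10  10  10  10  10  10
  2   0   0   0   9  10  10  10  19  19  19  19  19  19  19
  3   0   0   0   9  10  10  10  19  19  19  19  19  19  19
  4   0   0   0   9  10  10  10  19  19  19  19  19  22  22

22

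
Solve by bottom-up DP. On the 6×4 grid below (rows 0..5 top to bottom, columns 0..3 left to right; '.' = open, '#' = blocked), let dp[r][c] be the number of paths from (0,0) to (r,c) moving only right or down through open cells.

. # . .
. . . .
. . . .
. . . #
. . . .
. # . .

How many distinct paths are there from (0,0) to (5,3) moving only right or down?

20

r\c   0   1   2   3
  0   1   0   0   0
  1   1   1   1   1
  2   1   2   3   4
  3   1   3   6   0
  4   1   4  10  10
  5   1   0  10  20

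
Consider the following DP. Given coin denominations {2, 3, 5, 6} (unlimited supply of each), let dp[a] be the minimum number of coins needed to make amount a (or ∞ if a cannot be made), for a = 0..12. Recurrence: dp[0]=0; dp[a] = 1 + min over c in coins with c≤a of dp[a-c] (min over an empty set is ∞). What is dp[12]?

2

 a  0  1  2  3  4  5  6  7  8  9 10 11 12
dp  0  -  1  1  2  1  1  2  2  2  2  2  2
(- denotes ∞ / unreachable)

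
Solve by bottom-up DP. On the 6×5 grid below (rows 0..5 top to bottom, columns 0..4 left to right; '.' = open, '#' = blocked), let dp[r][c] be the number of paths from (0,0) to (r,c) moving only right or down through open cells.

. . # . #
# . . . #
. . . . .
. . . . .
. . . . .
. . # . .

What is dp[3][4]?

9

r\c   0   1   2   3   4
  0   1   1   0   0   0
  1   0   1   1   1   0
  2   0   1   2   3   3
  3   0   1   3   6   9
  4   0   1   4  10  19
  5   0   1   0  10  29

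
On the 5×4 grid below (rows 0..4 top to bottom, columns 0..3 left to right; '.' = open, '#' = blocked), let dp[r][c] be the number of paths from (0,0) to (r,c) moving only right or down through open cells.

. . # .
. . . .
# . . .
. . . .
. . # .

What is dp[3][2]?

r\c   0   1   2   3
  0   1   1   0   0
  1   1   2   2   2
  2   0   2   4   6
  3   0   2   6  12
  4   0   2   0  12

6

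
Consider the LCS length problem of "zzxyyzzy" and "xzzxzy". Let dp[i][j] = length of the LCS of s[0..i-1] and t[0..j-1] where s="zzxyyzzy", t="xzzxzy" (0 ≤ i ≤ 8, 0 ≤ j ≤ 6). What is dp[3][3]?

2

   ''  x  z  z  x  z  y
''  0  0  0  0  0  0  0
 z  0  0  1  1  1  1  1
 z  0  0  1  2  2  2  2
 x  0  1  1  2  3  3  3
 y  0  1  1  2  3  3  4
 y  0  1  1  2  3  3  4
 z  0  1  2  2  3  4  4
 z  0  1  2  3  3  4  4
 y  0  1  2  3  3  4  5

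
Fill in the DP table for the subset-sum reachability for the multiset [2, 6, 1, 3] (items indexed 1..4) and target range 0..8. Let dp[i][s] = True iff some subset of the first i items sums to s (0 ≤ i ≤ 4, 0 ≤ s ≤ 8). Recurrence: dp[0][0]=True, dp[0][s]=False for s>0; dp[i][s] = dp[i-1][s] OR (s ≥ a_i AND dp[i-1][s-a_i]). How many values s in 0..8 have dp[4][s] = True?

9

i\s   0   1   2   3   4   5   6   7   8
  0   T   F   F   F   F   F   F   F   F
  1   T   F   T   F   F   F   F   F   F
  2   T   F   T   F   F   F   T   F   T
  3   T   T   T   T   F   F   T   T   T
  4   T   T   T   T   T   T   T   T   T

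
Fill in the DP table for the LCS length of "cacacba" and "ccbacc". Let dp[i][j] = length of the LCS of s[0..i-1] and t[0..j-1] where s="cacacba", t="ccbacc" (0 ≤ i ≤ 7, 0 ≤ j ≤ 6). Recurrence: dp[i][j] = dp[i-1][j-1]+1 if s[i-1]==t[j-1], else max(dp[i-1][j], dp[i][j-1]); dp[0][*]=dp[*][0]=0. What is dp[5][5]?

4

   ''  c  c  b  a  c  c
''  0  0  0  0  0  0  0
 c  0  1  1  1  1  1  1
 a  0  1  1  1  2  2  2
 c  0  1  2  2  2  3  3
 a  0  1  2  2  3  3  3
 c  0  1  2  2  3  4  4
 b  0  1  2  3  3  4  4
 a  0  1  2  3  4  4  4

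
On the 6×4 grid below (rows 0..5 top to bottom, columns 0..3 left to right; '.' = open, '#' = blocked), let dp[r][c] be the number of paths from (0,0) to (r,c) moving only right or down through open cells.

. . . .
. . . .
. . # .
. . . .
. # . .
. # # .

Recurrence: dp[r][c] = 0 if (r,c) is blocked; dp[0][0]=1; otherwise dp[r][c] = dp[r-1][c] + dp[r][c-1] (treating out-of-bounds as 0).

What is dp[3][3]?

8

r\c   0   1   2   3
  0   1   1   1   1
  1   1   2   3   4
  2   1   3   0   4
  3   1   4   4   8
  4   1   0   4  12
  5   1   0   0  12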